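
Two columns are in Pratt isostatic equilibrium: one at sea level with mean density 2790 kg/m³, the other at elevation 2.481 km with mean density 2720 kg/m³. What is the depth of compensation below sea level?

96.4 km

ρ_ref D = ρ (D + h) → D (ρ_ref − ρ) = ρ h.
D = ρ h/(ρ_ref − ρ) = 2720 × 2.481 km/(2790 − 2720) = 96.4 km.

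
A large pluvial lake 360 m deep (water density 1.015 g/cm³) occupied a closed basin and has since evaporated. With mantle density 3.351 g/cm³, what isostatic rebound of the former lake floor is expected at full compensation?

u = d ρ_w/ρ_m = 360 m × 1.015/3.351 = 109 m.

109 m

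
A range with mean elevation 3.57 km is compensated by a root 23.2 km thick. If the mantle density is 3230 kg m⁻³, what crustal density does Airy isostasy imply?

ρ_c h = (ρ_m − ρ_c) r → ρ_c (h + r) = ρ_m r → ρ_c = ρ_m r / (h + r).
ρ_c = 3230 × 23.2 km / (3.57 km + 23.2 km) = 2800 kg m⁻³.

2800 kg m⁻³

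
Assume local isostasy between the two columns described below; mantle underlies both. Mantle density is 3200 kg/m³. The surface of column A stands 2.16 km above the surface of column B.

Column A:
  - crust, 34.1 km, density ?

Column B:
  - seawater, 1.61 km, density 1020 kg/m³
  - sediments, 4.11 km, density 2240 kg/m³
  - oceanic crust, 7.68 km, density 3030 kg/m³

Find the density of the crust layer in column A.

2740 kg/m³

Take the compensation level at the base of the deeper column (depth z_c below the surface of column A) and equate Σ ρ_i t_i down to z_c; mantle fills any gap and the z_c terms cancel.
Column A: 34.1×ρ + (z_c − 34.1)×3200
Column B: 2.16×0 + 1.61×1020 + 4.11×2240 + 7.68×3030 + (z_c − 2.16 − 13.4)×3200
The z_c×3200 term appears on both sides and cancels. Collect the known terms of each column as K = Σ(ρt)_known − 3200 × (depth of known layers): K_A = 0 − 3200×34.1 = −109120; K_B = 34119 − 3200×(2.16 + 13.4) = −15673.
Balance: K_A + 34.1×ρ = K_B, so ρ = (K_B − K_A)/34.1 = 93447/34.1 = 2740 kg/m³.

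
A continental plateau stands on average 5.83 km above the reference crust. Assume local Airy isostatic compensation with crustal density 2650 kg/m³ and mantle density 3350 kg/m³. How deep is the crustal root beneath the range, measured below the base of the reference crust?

Isostatic balance requires: the weight of the topography is balanced by the buoyancy of the root, ρ_c h = (ρ_m − ρ_c) r.
r = h · ρ_c / (ρ_m − ρ_c) = 5.83 km × 2650 / (3350 − 2650) = 22.1 km.

22.1 km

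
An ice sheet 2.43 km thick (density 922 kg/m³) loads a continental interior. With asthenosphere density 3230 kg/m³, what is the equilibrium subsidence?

0.694 km

For local isostatic compensation: the ice load ρ_ice t is balanced by mantle displaced below, ρ_m s.
s = t ρ_ice / ρ_m = 2.43 km × 922/3230 = 0.694 km.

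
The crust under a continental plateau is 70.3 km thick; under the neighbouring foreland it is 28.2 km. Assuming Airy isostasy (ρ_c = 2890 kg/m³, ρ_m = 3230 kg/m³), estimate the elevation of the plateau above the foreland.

4.43 km

Excess crust Δ = 70.3 km − 28.2 km = 42.1 km, split between elevation h and root r with h + r = Δ.
Airy balance ρ_c h = (ρ_m − ρ_c) r gives r = h ρ_c/(ρ_m − ρ_c), so h (1 + ρ_c/(ρ_m − ρ_c)) = Δ, i.e. h = Δ (ρ_m − ρ_c)/ρ_m.
h = 42.1 km × 340/3230 = 4.43 km.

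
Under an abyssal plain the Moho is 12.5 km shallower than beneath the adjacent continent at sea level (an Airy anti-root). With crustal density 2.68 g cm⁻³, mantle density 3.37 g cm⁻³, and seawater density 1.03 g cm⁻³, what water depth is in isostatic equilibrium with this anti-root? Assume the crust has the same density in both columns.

5.23 km

Replacing a thickness d of crust by seawater at the top must be balanced by replacing crust with mantle at the base: d (ρ_c − ρ_w) = a (ρ_m − ρ_c).
d = a (ρ_m − ρ_c)/(ρ_c − ρ_w) = 12.5 km × 0.69/1.65 = 5.23 km.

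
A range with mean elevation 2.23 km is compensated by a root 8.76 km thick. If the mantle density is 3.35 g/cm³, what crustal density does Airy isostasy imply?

2.67 g/cm³

ρ_c h = (ρ_m − ρ_c) r → ρ_c (h + r) = ρ_m r → ρ_c = ρ_m r / (h + r).
ρ_c = 3.35 × 8.76 km / (2.23 km + 8.76 km) = 2.67 g/cm³.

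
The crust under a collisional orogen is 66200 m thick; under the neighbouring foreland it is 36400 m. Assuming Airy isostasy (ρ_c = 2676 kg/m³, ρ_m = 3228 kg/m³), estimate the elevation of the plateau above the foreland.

5100 m

Excess crust Δ = 66200 m − 36400 m = 29800 m, split between elevation h and root r with h + r = Δ.
Airy balance ρ_c h = (ρ_m − ρ_c) r gives r = h ρ_c/(ρ_m − ρ_c), so h (1 + ρ_c/(ρ_m − ρ_c)) = Δ, i.e. h = Δ (ρ_m − ρ_c)/ρ_m.
h = 29800 m × 552/3228 = 5100 m.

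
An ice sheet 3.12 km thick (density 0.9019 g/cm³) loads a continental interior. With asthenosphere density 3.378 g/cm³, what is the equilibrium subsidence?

0.833 km

By Archimedes' principle applied to the lithosphere: the ice load ρ_ice t is balanced by mantle displaced below, ρ_m s.
s = t ρ_ice / ρ_m = 3.12 km × 0.9019/3.378 = 0.833 km.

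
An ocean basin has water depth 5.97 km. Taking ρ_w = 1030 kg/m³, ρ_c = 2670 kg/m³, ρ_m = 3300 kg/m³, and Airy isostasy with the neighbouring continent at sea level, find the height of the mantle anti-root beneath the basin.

15.5 km

Balancing pressure at the compensation depth: replacing crust with seawater at the top is compensated by replacing crust with mantle at the base: d (ρ_c − ρ_w) = a (ρ_m − ρ_c).
a = d (ρ_c − ρ_w)/(ρ_m − ρ_c) = 5.97 km × 1640/630 = 15.5 km.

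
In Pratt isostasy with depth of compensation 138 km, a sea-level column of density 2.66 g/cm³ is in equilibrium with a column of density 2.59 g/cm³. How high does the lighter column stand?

ρ_ref D = ρ (D + h) → h = D (ρ_ref − ρ)/ρ.
h = 138 km × (2.66 − 2.59)/2.59 = 3.73 km.

3.73 km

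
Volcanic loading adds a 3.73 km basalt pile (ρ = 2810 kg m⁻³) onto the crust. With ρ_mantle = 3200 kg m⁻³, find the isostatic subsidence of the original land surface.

Subaerial loading: s = t ρ_load / ρ_m.
s = 3.73 km × 2810/3200 = 3.28 km.

3.28 km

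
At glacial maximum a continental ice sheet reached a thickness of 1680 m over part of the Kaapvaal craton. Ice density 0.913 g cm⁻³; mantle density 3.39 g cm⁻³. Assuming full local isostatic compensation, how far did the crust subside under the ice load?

Equating mass per unit area of the two columns: the ice load ρ_ice t is balanced by mantle displaced below, ρ_m s.
s = t ρ_ice / ρ_m = 1680 m × 0.913/3.39 = 452 m.

452 m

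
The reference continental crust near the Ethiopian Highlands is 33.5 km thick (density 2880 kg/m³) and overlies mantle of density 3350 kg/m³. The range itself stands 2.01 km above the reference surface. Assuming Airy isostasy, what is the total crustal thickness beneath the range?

47.8 km

Root depth r = h ρ_c / (ρ_m − ρ_c) = 2.01 km × 2880 / 470 = 12.32 km.
Total thickness = T + h + r = 33.5 km + 2.01 km + 12.32 km = 47.8 km.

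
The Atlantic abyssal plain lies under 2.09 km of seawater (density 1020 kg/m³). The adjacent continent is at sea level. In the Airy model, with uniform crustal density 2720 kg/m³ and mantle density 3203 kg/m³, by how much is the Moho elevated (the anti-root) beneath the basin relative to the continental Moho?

7.36 km

Balancing pressure at the compensation depth: replacing crust with seawater at the top is compensated by replacing crust with mantle at the base: d (ρ_c − ρ_w) = a (ρ_m − ρ_c).
a = d (ρ_c − ρ_w)/(ρ_m − ρ_c) = 2.09 km × 1700/483 = 7.36 km.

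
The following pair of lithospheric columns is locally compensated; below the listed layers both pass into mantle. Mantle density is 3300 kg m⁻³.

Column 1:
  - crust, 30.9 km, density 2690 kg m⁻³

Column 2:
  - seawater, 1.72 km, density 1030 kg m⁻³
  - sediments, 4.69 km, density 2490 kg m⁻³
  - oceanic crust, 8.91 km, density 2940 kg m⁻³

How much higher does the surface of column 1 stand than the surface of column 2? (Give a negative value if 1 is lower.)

2.41 km

For any compensation level in the mantle, the mantle terms cancel and isostasy reduces to e = (Σt_1 − Σt_2) − (Σ(ρt)_1 − Σ(ρt)_2) / ρ_m.
Σt_1 = 30.9 km; Σt_2 = 15.32 km; Σ(ρt)_1 = 83121; Σ(ρt)_2 = 39645.1 (in km·kg m⁻³).
e = (30.9 − 15.32) − (83121 − 39645.1) / 3300 = 2.41 km.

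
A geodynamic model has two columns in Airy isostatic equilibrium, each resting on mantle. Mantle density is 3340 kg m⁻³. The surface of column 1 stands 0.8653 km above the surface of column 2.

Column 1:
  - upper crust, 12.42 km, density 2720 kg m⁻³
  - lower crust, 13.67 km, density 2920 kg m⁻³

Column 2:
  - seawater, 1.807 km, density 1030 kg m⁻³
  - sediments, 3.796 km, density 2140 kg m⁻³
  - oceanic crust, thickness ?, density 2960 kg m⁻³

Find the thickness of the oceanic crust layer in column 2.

Take the compensation level at the base of the deeper column (depth z_c below the surface of column 1) and equate Σ ρ_i t_i down to z_c; mantle fills any gap and the z_c terms cancel.
Column 1: 12.42×2720 + 13.67×2920 + (z_c − 26.09)×3340
Column 2: 0.8653×0 + 1.807×1030 + 3.796×2140 + x×2960 + (z_c − 0.8653 − 5.603 − x)×3340
The z_c×3340 term appears on both sides and cancels. Collect the known terms of each column as K = Σ(ρt)_known − 3340 × (depth of known layers): K_1 = 73698.8 − 3340×26.09 = −13441.8; K_2 = 9984.65 − 3340×(0.8653 + 5.603) = −11619.472.
Balance: K_1 = K_2 − x×(3340 − 2960), so x = (K_2 − K_1)/(3340 − 2960) = 1822.33/380 = 4.8 km.

4.8 km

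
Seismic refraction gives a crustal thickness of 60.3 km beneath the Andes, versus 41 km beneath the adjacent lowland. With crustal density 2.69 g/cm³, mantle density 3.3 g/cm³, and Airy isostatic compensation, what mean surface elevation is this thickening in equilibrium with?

3.57 km

Excess crust Δ = 60.3 km − 41 km = 19.3 km, split between elevation h and root r with h + r = Δ.
Airy balance ρ_c h = (ρ_m − ρ_c) r gives r = h ρ_c/(ρ_m − ρ_c), so h (1 + ρ_c/(ρ_m − ρ_c)) = Δ, i.e. h = Δ (ρ_m − ρ_c)/ρ_m.
h = 19.3 km × 0.61/3.3 = 3.57 km.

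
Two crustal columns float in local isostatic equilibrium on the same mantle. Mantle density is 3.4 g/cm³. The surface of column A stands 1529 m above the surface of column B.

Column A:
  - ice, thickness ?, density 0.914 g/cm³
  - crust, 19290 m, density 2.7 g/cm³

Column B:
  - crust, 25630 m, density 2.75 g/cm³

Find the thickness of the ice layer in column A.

3360 m

Take the compensation level at the base of the deeper column (depth z_c below the surface of column A) and equate Σ ρ_i t_i down to z_c; mantle fills any gap and the z_c terms cancel.
Column A: x×0.914 + 19290×2.7 + (z_c − 19290 − x)×3.4
Column B: 1529×0 + 25630×2.75 + (z_c − 1529 − 25630)×3.4
The z_c×3.4 term appears on both sides and cancels. Collect the known terms of each column as K = Σ(ρt)_known − 3.4 × (depth of known layers): K_A = 52083 − 3.4×19290 = −13503; K_B = 70482.5 − 3.4×(1529 + 25630) = −21858.1.
Balance: K_A − x×(3.4 − 0.914) = K_B, so x = (K_A − K_B)/(3.4 − 0.914) = 8355.1/2.486 = 3360 m.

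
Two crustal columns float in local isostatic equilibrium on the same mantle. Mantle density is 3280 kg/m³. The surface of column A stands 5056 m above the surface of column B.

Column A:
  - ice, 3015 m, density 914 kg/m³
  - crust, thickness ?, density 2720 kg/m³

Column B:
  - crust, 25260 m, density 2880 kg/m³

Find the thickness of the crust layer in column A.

Take the compensation level at the base of the deeper column (depth z_c below the surface of column A) and equate Σ ρ_i t_i down to z_c; mantle fills any gap and the z_c terms cancel.
Column A: 3015×914 + x×2720 + (z_c − 3015 − x)×3280
Column B: 5056×0 + 25260×2880 + (z_c − 5056 − 25260)×3280
The z_c×3280 term appears on both sides and cancels. Collect the known terms of each column as K = Σ(ρt)_known − 3280 × (depth of known layers): K_A = 2755710 − 3280×3015 = −7133490; K_B = 72748800 − 3280×(5056 + 25260) = −26687680.
Balance: K_A − x×(3280 − 2720) = K_B, so x = (K_A − K_B)/(3280 − 2720) = 19554200/560 = 34900 m.

34900 m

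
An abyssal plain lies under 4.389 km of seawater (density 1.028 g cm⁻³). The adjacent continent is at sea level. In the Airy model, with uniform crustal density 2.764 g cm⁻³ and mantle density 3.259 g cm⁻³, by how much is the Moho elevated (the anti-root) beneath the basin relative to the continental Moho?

15.4 km

Equating mass per unit area of the two columns: replacing crust with seawater at the top is compensated by replacing crust with mantle at the base: d (ρ_c − ρ_w) = a (ρ_m − ρ_c).
a = d (ρ_c − ρ_w)/(ρ_m − ρ_c) = 4.389 km × 1.736/0.495 = 15.4 km.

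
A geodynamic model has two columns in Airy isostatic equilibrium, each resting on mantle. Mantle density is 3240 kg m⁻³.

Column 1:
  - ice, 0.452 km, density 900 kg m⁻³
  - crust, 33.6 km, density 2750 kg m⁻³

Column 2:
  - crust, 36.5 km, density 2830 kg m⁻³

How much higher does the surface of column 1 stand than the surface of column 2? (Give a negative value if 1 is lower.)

For any compensation level in the mantle, the mantle terms cancel and isostasy reduces to e = (Σt_1 − Σt_2) − (Σ(ρt)_1 − Σ(ρt)_2) / ρ_m.
Σt_1 = 34.052 km; Σt_2 = 36.5 km; Σ(ρt)_1 = 92806.8; Σ(ρt)_2 = 103295 (in km·kg m⁻³).
e = (34.052 − 36.5) − (92806.8 − 103295) / 3240 = 0.789 km.

0.789 km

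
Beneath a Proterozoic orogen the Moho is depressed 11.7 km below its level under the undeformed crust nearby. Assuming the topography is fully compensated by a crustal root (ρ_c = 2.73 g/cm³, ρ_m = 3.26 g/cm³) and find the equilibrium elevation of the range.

2.27 km

In Airy isostatic equilibrium: ρ_c h = (ρ_m − ρ_c) r.
h = r (ρ_m − ρ_c) / ρ_c = 11.7 km × (3.26 − 2.73) / 2.73 = 2.27 km.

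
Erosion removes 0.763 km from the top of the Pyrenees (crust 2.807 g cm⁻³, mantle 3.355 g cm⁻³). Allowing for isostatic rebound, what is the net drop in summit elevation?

Rebound u = e ρ_c/ρ_m = 0.763 km × 2.807/3.355 = 0.6384 km.
Net surface drop = e − u = 0.763 km − 0.6384 km = e (ρ_m − ρ_c)/ρ_m = 0.125 km.

0.125 km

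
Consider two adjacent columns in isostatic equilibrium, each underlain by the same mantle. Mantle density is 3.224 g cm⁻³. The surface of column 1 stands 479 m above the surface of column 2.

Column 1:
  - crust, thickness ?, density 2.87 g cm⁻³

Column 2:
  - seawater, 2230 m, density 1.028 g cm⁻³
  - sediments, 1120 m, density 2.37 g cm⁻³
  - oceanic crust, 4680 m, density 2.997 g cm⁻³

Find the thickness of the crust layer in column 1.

Take the compensation level at the base of the deeper column (depth z_c below the surface of column 1) and equate Σ ρ_i t_i down to z_c; mantle fills any gap and the z_c terms cancel.
Column 1: x×2.87 + (z_c − 0 − x)×3.224
Column 2: 479×0 + 2230×1.028 + 1120×2.37 + 4680×2.997 + (z_c − 479 − 8030)×3.224
The z_c×3.224 term appears on both sides and cancels. Collect the known terms of each column as K = Σ(ρt)_known − 3.224 × (depth of known layers): K_1 = 0 − 3.224×0 = 0; K_2 = 18972.8 − 3.224×(479 + 8030) = −8460.216.
Balance: K_1 − x×(3.224 − 2.87) = K_2, so x = (K_1 − K_2)/(3.224 − 2.87) = 8460.22/0.354 = 23900 m.

23900 m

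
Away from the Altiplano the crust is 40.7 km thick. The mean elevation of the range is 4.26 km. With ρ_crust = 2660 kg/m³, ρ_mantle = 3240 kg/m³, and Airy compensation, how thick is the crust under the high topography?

Root depth r = h ρ_c / (ρ_m − ρ_c) = 4.26 km × 2660 / 580 = 19.54 km.
Total thickness = T + h + r = 40.7 km + 4.26 km + 19.54 km = 64.5 km.

64.5 km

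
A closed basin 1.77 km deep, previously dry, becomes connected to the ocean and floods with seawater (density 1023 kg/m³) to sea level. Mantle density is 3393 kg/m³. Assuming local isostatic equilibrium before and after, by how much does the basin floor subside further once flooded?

After flooding the water column is d + s deep. Its weight must equal the weight of mantle displaced by the extra subsidence s: (d + s) ρ_w = s ρ_m.
s = d ρ_w / (ρ_m − ρ_w) = 1.77 km × 1023/(3393 − 1023) = 0.764 km.

0.764 km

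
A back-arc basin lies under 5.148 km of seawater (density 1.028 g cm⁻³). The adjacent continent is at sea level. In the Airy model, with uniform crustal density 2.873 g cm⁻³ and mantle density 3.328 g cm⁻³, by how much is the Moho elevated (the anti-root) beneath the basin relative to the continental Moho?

In Airy isostatic equilibrium: replacing crust with seawater at the top is compensated by replacing crust with mantle at the base: d (ρ_c − ρ_w) = a (ρ_m − ρ_c).
a = d (ρ_c − ρ_w)/(ρ_m − ρ_c) = 5.148 km × 1.845/0.455 = 20.9 km.

20.9 km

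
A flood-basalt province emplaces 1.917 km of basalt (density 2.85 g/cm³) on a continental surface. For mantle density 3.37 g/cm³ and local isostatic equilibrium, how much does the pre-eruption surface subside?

Subaerial loading: s = t ρ_load / ρ_m.
s = 1.917 km × 2.85/3.37 = 1.62 km.

1.62 km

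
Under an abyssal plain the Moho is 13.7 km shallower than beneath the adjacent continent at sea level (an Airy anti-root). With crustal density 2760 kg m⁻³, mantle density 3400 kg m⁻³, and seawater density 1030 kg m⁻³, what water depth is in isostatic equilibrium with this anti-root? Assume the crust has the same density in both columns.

5.07 km

Replacing a thickness d of crust by seawater at the top must be balanced by replacing crust with mantle at the base: d (ρ_c − ρ_w) = a (ρ_m − ρ_c).
d = a (ρ_m − ρ_c)/(ρ_c − ρ_w) = 13.7 km × 640/1730 = 5.07 km.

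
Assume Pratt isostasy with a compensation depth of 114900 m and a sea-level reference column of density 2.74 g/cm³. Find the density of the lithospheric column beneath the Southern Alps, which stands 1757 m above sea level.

Pratt balance: ρ_ref D = ρ (D + h).
ρ = ρ_ref D/(D + h) = 2.74 × 114900 m/(114900 m + 1757 m) = 2.7 g/cm³.

2.7 g/cm³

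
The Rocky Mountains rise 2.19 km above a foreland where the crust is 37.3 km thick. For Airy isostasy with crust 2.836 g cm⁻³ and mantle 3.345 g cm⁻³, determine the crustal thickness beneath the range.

Root depth r = h ρ_c / (ρ_m − ρ_c) = 2.19 km × 2.836 / 0.509 = 12.2 km.
Total thickness = T + h + r = 37.3 km + 2.19 km + 12.2 km = 51.7 km.

51.7 km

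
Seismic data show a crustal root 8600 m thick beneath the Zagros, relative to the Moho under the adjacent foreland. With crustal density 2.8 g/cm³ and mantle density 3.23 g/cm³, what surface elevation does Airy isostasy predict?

1320 m

Isostatic balance requires: ρ_c h = (ρ_m − ρ_c) r.
h = r (ρ_m − ρ_c) / ρ_c = 8600 m × (3.23 − 2.8) / 2.8 = 1320 m.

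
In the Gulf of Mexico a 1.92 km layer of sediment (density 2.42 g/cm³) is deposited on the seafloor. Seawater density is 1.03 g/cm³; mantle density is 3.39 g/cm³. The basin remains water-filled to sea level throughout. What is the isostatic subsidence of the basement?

Submarine loading: the sediment displaces seawater, and the subsidence is in turn flooded, so s (ρ_m − ρ_w) = t (ρ_sed − ρ_w).
s = 1.92 km × (2.42 − 1.03) / (3.39 − 1.03) = 1.13 km.

1.13 km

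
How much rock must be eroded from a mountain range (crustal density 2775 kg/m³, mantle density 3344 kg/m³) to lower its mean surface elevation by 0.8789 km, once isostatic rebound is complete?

5.17 km

Net drop Δ = e − u = e − e ρ_c/ρ_m = e (ρ_m − ρ_c)/ρ_m.
e = Δ ρ_m/(ρ_m − ρ_c) = 0.8789 km × 3344/569 = 5.17 km.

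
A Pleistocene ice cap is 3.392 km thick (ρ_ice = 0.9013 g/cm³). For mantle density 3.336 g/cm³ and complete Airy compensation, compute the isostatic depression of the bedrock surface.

For local isostatic compensation: the ice load ρ_ice t is balanced by mantle displaced below, ρ_m s.
s = t ρ_ice / ρ_m = 3.392 km × 0.9013/3.336 = 0.916 km.

0.916 km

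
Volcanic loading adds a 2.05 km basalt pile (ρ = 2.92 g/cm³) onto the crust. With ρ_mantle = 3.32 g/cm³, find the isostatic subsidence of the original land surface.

Subaerial loading: s = t ρ_load / ρ_m.
s = 2.05 km × 2.92/3.32 = 1.8 km.

1.8 km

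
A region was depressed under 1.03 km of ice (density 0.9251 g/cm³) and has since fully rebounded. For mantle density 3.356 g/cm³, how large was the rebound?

0.284 km

Removing the load lets mantle flow back in; uplift u satisfies ρ_ice t = ρ_m u.
u = t ρ_ice/ρ_m = 1.03 km × 0.9251/3.356 = 0.284 km.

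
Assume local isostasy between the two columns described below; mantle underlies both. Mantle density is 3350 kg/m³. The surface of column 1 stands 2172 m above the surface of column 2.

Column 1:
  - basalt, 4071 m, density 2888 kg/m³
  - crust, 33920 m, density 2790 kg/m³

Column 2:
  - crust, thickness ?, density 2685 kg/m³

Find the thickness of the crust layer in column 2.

20500 m

Take the compensation level at the base of the deeper column (depth z_c below the surface of column 1) and equate Σ ρ_i t_i down to z_c; mantle fills any gap and the z_c terms cancel.
Column 1: 4071×2888 + 33920×2790 + (z_c − 37991)×3350
Column 2: 2172×0 + x×2685 + (z_c − 2172 − 0 − x)×3350
The z_c×3350 term appears on both sides and cancels. Collect the known terms of each column as K = Σ(ρt)_known − 3350 × (depth of known layers): K_1 = 106393848 − 3350×37991 = −20876002; K_2 = 0 − 3350×(2172 + 0) = −7276200.
Balance: K_1 = K_2 − x×(3350 − 2685), so x = (K_2 − K_1)/(3350 − 2685) = 13599800/665 = 20500 m.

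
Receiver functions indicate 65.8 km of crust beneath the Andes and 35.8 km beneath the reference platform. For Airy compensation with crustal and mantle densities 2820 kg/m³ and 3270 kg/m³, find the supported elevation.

Excess crust Δ = 65.8 km − 35.8 km = 30 km, split between elevation h and root r with h + r = Δ.
Airy balance ρ_c h = (ρ_m − ρ_c) r gives r = h ρ_c/(ρ_m − ρ_c), so h (1 + ρ_c/(ρ_m − ρ_c)) = Δ, i.e. h = Δ (ρ_m − ρ_c)/ρ_m.
h = 30 km × 450/3270 = 4.13 km.

4.13 km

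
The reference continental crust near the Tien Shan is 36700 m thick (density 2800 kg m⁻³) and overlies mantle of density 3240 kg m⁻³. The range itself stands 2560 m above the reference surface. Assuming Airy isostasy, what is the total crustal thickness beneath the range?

Root depth r = h ρ_c / (ρ_m − ρ_c) = 2560 m × 2800 / 440 = 16290 m.
Total thickness = T + h + r = 36700 m + 2560 m + 16290 m = 55600 m.

55600 m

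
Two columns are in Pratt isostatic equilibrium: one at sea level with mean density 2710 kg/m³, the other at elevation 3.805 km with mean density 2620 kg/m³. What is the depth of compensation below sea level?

111 km

ρ_ref D = ρ (D + h) → D (ρ_ref − ρ) = ρ h.
D = ρ h/(ρ_ref − ρ) = 2620 × 3.805 km/(2710 − 2620) = 111 km.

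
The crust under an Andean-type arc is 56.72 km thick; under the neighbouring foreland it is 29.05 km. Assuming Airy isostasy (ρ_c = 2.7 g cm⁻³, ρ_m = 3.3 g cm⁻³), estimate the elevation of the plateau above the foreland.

Excess crust Δ = 56.72 km − 29.05 km = 27.67 km, split between elevation h and root r with h + r = Δ.
Airy balance ρ_c h = (ρ_m − ρ_c) r gives r = h ρ_c/(ρ_m − ρ_c), so h (1 + ρ_c/(ρ_m − ρ_c)) = Δ, i.e. h = Δ (ρ_m − ρ_c)/ρ_m.
h = 27.67 km × 0.6/3.3 = 5.03 km.

5.03 km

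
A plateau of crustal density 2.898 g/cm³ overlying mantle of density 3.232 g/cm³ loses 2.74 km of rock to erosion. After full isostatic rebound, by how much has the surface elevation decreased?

0.283 km

Rebound u = e ρ_c/ρ_m = 2.74 km × 2.898/3.232 = 2.457 km.
Net surface drop = e − u = 2.74 km − 2.457 km = e (ρ_m − ρ_c)/ρ_m = 0.283 km.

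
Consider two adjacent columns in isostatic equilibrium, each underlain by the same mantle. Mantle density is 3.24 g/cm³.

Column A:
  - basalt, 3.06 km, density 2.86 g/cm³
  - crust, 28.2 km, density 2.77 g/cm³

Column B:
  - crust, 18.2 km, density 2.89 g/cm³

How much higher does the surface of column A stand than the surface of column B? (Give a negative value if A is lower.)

2.48 km

For any compensation level in the mantle, the mantle terms cancel and isostasy reduces to e = (Σt_A − Σt_B) − (Σ(ρt)_A − Σ(ρt)_B) / ρ_m.
Σt_A = 31.26 km; Σt_B = 18.2 km; Σ(ρt)_A = 86.8656; Σ(ρt)_B = 52.598 (in km·g/cm³).
e = (31.26 − 18.2) − (86.8656 − 52.598) / 3.24 = 2.48 km.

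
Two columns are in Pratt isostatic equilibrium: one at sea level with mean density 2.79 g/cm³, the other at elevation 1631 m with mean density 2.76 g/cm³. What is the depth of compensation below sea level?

ρ_ref D = ρ (D + h) → D (ρ_ref − ρ) = ρ h.
D = ρ h/(ρ_ref − ρ) = 2.76 × 1631 m/(2.79 − 2.76) = 150000 m.

150000 m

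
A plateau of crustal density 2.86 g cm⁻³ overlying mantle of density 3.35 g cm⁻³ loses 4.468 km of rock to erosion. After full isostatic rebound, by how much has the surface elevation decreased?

0.654 km

Rebound u = e ρ_c/ρ_m = 4.468 km × 2.86/3.35 = 3.814 km.
Net surface drop = e − u = 4.468 km − 3.814 km = e (ρ_m − ρ_c)/ρ_m = 0.654 km.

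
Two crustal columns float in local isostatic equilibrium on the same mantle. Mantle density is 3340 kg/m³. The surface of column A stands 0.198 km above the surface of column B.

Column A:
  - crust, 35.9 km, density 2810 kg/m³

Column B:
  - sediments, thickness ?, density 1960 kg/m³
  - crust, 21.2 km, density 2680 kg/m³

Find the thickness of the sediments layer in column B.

Take the compensation level at the base of the deeper column (depth z_c below the surface of column A) and equate Σ ρ_i t_i down to z_c; mantle fills any gap and the z_c terms cancel.
Column A: 35.9×2810 + (z_c − 35.9)×3340
Column B: 0.198×0 + x×1960 + 21.2×2680 + (z_c − 0.198 − 21.2 − x)×3340
The z_c×3340 term appears on both sides and cancels. Collect the known terms of each column as K = Σ(ρt)_known − 3340 × (depth of known layers): K_A = 100879 − 3340×35.9 = −19027; K_B = 56816 − 3340×(0.198 + 21.2) = −14653.32.
Balance: K_A = K_B − x×(3340 − 1960), so x = (K_B − K_A)/(3340 − 1960) = 4373.68/1380 = 3.17 km.

3.17 km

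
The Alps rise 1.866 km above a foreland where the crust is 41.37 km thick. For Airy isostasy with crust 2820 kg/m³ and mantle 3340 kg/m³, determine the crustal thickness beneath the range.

Root depth r = h ρ_c / (ρ_m − ρ_c) = 1.866 km × 2820 / 520 = 10.12 km.
Total thickness = T + h + r = 41.37 km + 1.866 km + 10.12 km = 53.4 km.

53.4 km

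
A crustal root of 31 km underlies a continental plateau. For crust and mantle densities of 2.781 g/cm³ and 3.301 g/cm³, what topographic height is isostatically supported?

5.8 km

Isostatic balance requires: ρ_c h = (ρ_m − ρ_c) r.
h = r (ρ_m − ρ_c) / ρ_c = 31 km × (3.301 − 2.781) / 2.781 = 5.8 km.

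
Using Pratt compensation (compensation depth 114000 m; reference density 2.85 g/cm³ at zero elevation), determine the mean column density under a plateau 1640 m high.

2.81 g/cm³

Pratt balance: ρ_ref D = ρ (D + h).
ρ = ρ_ref D/(D + h) = 2.85 × 114000 m/(114000 m + 1640 m) = 2.81 g/cm³.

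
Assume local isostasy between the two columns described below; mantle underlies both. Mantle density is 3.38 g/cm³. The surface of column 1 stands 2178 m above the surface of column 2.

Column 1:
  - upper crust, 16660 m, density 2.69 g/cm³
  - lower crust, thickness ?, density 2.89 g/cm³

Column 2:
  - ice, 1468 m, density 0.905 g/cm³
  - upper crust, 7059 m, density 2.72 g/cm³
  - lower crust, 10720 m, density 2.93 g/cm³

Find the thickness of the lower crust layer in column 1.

18300 m

Take the compensation level at the base of the deeper column (depth z_c below the surface of column 1) and equate Σ ρ_i t_i down to z_c; mantle fills any gap and the z_c terms cancel.
Column 1: 16660×2.69 + x×2.89 + (z_c − 16660 − x)×3.38
Column 2: 2178×0 + 1468×0.905 + 7059×2.72 + 10720×2.93 + (z_c − 2178 − 19247)×3.38
The z_c×3.38 term appears on both sides and cancels. Collect the known terms of each column as K = Σ(ρt)_known − 3.38 × (depth of known layers): K_1 = 44815.4 − 3.38×16660 = −11495.4; K_2 = 51938.62 − 3.38×(2178 + 19247) = −20477.88.
Balance: K_1 − x×(3.38 − 2.89) = K_2, so x = (K_1 − K_2)/(3.38 − 2.89) = 8982.48/0.49 = 18300 m.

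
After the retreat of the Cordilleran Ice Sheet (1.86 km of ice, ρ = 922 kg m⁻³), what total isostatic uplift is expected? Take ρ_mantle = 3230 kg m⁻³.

0.531 km

Removing the load lets mantle flow back in; uplift u satisfies ρ_ice t = ρ_m u.
u = t ρ_ice/ρ_m = 1.86 km × 922/3230 = 0.531 km.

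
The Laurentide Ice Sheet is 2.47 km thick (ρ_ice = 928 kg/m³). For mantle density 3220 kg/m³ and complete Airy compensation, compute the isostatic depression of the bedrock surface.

By Archimedes' principle applied to the lithosphere: the ice load ρ_ice t is balanced by mantle displaced below, ρ_m s.
s = t ρ_ice / ρ_m = 2.47 km × 928/3220 = 0.712 km.

0.712 km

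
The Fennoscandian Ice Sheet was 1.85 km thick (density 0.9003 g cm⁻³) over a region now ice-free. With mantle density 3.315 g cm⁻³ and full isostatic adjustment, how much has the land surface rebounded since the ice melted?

Removing the load lets mantle flow back in; uplift u satisfies ρ_ice t = ρ_m u.
u = t ρ_ice/ρ_m = 1.85 km × 0.9003/3.315 = 0.502 km.

0.502 km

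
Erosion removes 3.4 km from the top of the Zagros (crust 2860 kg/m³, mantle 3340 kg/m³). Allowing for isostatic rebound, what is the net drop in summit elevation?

0.489 km

Rebound u = e ρ_c/ρ_m = 3.4 km × 2860/3340 = 2.911 km.
Net surface drop = e − u = 3.4 km − 2.911 km = e (ρ_m − ρ_c)/ρ_m = 0.489 km.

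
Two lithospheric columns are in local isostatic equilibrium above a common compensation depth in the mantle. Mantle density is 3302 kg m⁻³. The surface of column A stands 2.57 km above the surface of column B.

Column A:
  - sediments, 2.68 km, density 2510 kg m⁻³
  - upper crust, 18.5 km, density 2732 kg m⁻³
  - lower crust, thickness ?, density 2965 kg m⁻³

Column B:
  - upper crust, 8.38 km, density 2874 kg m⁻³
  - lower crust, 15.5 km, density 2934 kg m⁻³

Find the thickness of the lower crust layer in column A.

Take the compensation level at the base of the deeper column (depth z_c below the surface of column A) and equate Σ ρ_i t_i down to z_c; mantle fills any gap and the z_c terms cancel.
Column A: 2.68×2510 + 18.5×2732 + x×2965 + (z_c − 21.18 − x)×3302
Column B: 2.57×0 + 8.38×2874 + 15.5×2934 + (z_c − 2.57 − 23.88)×3302
The z_c×3302 term appears on both sides and cancels. Collect the known terms of each column as K = Σ(ρt)_known − 3302 × (depth of known layers): K_A = 57268.8 − 3302×21.18 = −12667.56; K_B = 69561.12 − 3302×(2.57 + 23.88) = −17776.78.
Balance: K_A − x×(3302 − 2965) = K_B, so x = (K_A − K_B)/(3302 − 2965) = 5109.22/337 = 15.2 km.

15.2 km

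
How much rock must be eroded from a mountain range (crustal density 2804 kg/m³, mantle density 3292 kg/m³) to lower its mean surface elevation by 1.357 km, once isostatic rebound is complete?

9.15 km

Net drop Δ = e − u = e − e ρ_c/ρ_m = e (ρ_m − ρ_c)/ρ_m.
e = Δ ρ_m/(ρ_m − ρ_c) = 1.357 km × 3292/488 = 9.15 km.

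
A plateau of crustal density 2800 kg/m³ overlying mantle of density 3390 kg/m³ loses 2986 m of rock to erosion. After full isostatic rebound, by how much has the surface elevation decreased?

Rebound u = e ρ_c/ρ_m = 2986 m × 2800/3390 = 2466 m.
Net surface drop = e − u = 2986 m − 2466 m = e (ρ_m − ρ_c)/ρ_m = 520 m.

520 m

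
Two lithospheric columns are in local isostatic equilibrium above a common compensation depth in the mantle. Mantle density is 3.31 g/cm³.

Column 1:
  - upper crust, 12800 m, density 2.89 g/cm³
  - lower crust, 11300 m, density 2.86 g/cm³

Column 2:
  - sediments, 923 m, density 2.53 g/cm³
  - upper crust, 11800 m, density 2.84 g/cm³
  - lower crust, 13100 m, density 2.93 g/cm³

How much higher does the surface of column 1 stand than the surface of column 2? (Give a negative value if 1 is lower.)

For any compensation level in the mantle, the mantle terms cancel and isostasy reduces to e = (Σt_1 − Σt_2) − (Σ(ρt)_1 − Σ(ρt)_2) / ρ_m.
Σt_1 = 24100 m; Σt_2 = 25823 m; Σ(ρt)_1 = 69310; Σ(ρt)_2 = 74230.19 (in m·g/cm³).
e = (24100 − 25823) − (69310 − 74230.19) / 3.31 = −237 m.

−237 m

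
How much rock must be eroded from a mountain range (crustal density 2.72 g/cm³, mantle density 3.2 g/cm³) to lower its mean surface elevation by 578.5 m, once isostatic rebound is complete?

3860 m

Net drop Δ = e − u = e − e ρ_c/ρ_m = e (ρ_m − ρ_c)/ρ_m.
e = Δ ρ_m/(ρ_m − ρ_c) = 578.5 m × 3.2/0.48 = 3860 m.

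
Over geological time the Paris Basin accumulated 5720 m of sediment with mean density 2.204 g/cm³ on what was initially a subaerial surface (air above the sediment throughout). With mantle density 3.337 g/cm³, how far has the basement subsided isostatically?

3780 m

Subaerial load: s = t ρ_sed / ρ_m = 5720 m × 2.204/3.337 = 3780 m.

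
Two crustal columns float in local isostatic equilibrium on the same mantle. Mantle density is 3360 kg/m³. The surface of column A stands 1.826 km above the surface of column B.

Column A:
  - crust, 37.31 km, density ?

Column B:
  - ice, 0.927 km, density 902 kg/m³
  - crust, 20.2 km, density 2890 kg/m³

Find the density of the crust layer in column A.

Take the compensation level at the base of the deeper column (depth z_c below the surface of column A) and equate Σ ρ_i t_i down to z_c; mantle fills any gap and the z_c terms cancel.
Column A: 37.31×ρ + (z_c − 37.31)×3360
Column B: 1.826×0 + 0.927×902 + 20.2×2890 + (z_c − 1.826 − 21.127)×3360
The z_c×3360 term appears on both sides and cancels. Collect the known terms of each column as K = Σ(ρt)_known − 3360 × (depth of known layers): K_A = 0 − 3360×37.31 = −125361.6; K_B = 59214.154 − 3360×(1.826 + 21.127) = −17907.926.
Balance: K_A + 37.31×ρ = K_B, so ρ = (K_B − K_A)/37.31 = 107454/37.31 = 2880 kg/m³.

2880 kg/m³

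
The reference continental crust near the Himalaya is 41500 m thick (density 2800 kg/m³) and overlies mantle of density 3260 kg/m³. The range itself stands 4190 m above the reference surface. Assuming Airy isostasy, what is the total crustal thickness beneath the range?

71200 m

Root depth r = h ρ_c / (ρ_m − ρ_c) = 4190 m × 2800 / 460 = 25500 m.
Total thickness = T + h + r = 41500 m + 4190 m + 25500 m = 71200 m.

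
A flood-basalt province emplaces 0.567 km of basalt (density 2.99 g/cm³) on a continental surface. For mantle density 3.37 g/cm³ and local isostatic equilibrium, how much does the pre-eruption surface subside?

0.503 km

Subaerial loading: s = t ρ_load / ρ_m.
s = 0.567 km × 2.99/3.37 = 0.503 km.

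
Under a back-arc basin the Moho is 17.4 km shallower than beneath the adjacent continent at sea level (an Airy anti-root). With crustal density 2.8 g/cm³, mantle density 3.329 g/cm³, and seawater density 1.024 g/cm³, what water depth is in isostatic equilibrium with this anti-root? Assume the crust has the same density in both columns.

5.18 km

Replacing a thickness d of crust by seawater at the top must be balanced by replacing crust with mantle at the base: d (ρ_c − ρ_w) = a (ρ_m − ρ_c).
d = a (ρ_m − ρ_c)/(ρ_c − ρ_w) = 17.4 km × 0.529/1.776 = 5.18 km.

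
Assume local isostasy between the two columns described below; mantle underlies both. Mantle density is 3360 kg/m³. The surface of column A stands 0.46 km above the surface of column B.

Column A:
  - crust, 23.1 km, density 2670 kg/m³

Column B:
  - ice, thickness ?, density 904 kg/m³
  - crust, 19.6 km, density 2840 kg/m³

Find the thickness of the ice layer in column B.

Take the compensation level at the base of the deeper column (depth z_c below the surface of column A) and equate Σ ρ_i t_i down to z_c; mantle fills any gap and the z_c terms cancel.
Column A: 23.1×2670 + (z_c − 23.1)×3360
Column B: 0.46×0 + x×904 + 19.6×2840 + (z_c − 0.46 − 19.6 − x)×3360
The z_c×3360 term appears on both sides and cancels. Collect the known terms of each column as K = Σ(ρt)_known − 3360 × (depth of known layers): K_A = 61677 − 3360×23.1 = −15939; K_B = 55664 − 3360×(0.46 + 19.6) = −11737.6.
Balance: K_A = K_B − x×(3360 − 904), so x = (K_B − K_A)/(3360 − 904) = 4201.4/2456 = 1.71 km.

1.71 km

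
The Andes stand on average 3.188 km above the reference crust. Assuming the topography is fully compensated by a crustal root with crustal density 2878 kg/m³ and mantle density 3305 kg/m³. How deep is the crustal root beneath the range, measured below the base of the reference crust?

Isostatic balance requires: the weight of the topography is balanced by the buoyancy of the root, ρ_c h = (ρ_m − ρ_c) r.
r = h · ρ_c / (ρ_m − ρ_c) = 3.188 km × 2878 / (3305 − 2878) = 21.5 km.

21.5 km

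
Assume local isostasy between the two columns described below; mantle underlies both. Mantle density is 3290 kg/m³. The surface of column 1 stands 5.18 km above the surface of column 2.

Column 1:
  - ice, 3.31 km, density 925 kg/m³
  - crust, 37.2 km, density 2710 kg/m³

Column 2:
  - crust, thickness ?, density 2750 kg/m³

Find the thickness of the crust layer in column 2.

Take the compensation level at the base of the deeper column (depth z_c below the surface of column 1) and equate Σ ρ_i t_i down to z_c; mantle fills any gap and the z_c terms cancel.
Column 1: 3.31×925 + 37.2×2710 + (z_c − 40.51)×3290
Column 2: 5.18×0 + x×2750 + (z_c − 5.18 − 0 − x)×3290
The z_c×3290 term appears on both sides and cancels. Collect the known terms of each column as K = Σ(ρt)_known − 3290 × (depth of known layers): K_1 = 103873.75 − 3290×40.51 = −29404.15; K_2 = 0 − 3290×(5.18 + 0) = −17042.2.
Balance: K_1 = K_2 − x×(3290 − 2750), so x = (K_2 − K_1)/(3290 − 2750) = 12362/540 = 22.9 km.

22.9 km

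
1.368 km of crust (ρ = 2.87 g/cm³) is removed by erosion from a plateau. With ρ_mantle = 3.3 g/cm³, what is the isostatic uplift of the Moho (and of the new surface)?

1.19 km

Unloading: uplift u = e ρ_c/ρ_m = 1.368 km × 2.87/3.3 = 1.19 km.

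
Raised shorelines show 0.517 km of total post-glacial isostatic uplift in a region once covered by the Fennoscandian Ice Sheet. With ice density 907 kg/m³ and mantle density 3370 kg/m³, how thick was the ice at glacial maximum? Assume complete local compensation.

u = t ρ_ice/ρ_m → t = u ρ_m/ρ_ice = 0.517 km × 3370/907 = 1.92 km.

1.92 km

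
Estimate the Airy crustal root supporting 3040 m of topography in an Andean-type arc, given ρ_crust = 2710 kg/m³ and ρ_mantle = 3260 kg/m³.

15000 m

Balancing pressure at the compensation depth: the weight of the topography is balanced by the buoyancy of the root, ρ_c h = (ρ_m − ρ_c) r.
r = h · ρ_c / (ρ_m − ρ_c) = 3040 m × 2710 / (3260 − 2710) = 15000 m.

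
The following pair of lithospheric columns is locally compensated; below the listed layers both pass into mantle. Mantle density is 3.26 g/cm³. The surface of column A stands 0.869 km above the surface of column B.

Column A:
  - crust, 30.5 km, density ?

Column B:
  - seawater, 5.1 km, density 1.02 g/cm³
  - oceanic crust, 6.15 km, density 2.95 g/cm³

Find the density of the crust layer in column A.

Take the compensation level at the base of the deeper column (depth z_c below the surface of column A) and equate Σ ρ_i t_i down to z_c; mantle fills any gap and the z_c terms cancel.
Column A: 30.5×ρ + (z_c − 30.5)×3.26
Column B: 0.869×0 + 5.1×1.02 + 6.15×2.95 + (z_c − 0.869 − 11.25)×3.26
The z_c×3.26 term appears on both sides and cancels. Collect the known terms of each column as K = Σ(ρt)_known − 3.26 × (depth of known layers): K_A = 0 − 3.26×30.5 = −99.43; K_B = 23.3445 − 3.26×(0.869 + 11.25) = −16.16344.
Balance: K_A + 30.5×ρ = K_B, so ρ = (K_B − K_A)/30.5 = 83.2666/30.5 = 2.73 g/cm³.

2.73 g/cm³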